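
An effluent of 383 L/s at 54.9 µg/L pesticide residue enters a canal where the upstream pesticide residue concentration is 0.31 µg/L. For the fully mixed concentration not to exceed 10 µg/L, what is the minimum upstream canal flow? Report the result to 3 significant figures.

Set C_mix = 10: (Q·0.3100 + 383.0·54.90) / (Q + 383.0) = 10
→ Q = 383.0·(54.90 − 10)/(10 − 0.3100) = 1775 L/s.

1770 L/s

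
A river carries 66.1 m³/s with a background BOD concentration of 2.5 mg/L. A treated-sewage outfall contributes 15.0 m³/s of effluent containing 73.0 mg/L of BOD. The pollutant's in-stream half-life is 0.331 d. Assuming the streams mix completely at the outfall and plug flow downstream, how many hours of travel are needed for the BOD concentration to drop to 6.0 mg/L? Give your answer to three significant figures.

10.9 h

Flow-weighted average: C = (66.10·2.500 + 15.00·73.00) / 81.10 = 1260/81.10 = 15.54 mg/L.
Half-life 0.331 d → k = ln 2 / 0.331 = 2.094 d⁻¹.
15.54·exp(−k·t) = 6.0 → t = ln(15.54/6.0)/k = 39260 s = 10.91 h.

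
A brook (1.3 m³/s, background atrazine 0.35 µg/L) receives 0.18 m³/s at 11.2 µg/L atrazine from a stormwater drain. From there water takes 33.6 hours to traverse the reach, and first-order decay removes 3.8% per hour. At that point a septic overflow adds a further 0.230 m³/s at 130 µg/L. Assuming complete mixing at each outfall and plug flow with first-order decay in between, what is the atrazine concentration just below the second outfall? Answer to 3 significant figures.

Mass balance: C = (1.300·0.3500 + 0.1800·11.20) / 1.480 = 2.471/1.480 = 1.670 µg/L; combined flow 1.480 m³/s.
3.8%/h lost → k = −ln(1 − 0.038) = 0.03874 h⁻¹.
Decay over the reach: 1.670·exp(−kt) = 1.670·0.2721 = 0.4542 µg/L.
Second outfall: C = (1.480·0.4542 + 0.2300·130.0)/1.710 = 17.88 µg/L.

17.9 µg/L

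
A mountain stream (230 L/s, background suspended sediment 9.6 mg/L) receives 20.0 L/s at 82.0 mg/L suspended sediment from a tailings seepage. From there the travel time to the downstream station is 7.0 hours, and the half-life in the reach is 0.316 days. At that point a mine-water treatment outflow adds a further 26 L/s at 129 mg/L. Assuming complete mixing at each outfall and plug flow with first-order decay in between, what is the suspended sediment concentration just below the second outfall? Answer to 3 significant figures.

Conservation of mass: C = (230.0·9.600 + 20.00·82.00) / 250.0 = 3848/250.0 = 15.39 mg/L; combined flow 250.0 L/s.
Half-life 0.316 d → k = ln 2 / 0.316 = 2.194 d⁻¹.
First-order decay: C = 15.39·exp(−k·t) = 15.39·0.5274 = 8.118 mg/L.
At the second outfall, C = (250.0·8.118 + 26.00·129.0) / (250.0 + 26.00) = 19.51 mg/L.

19.5 mg/L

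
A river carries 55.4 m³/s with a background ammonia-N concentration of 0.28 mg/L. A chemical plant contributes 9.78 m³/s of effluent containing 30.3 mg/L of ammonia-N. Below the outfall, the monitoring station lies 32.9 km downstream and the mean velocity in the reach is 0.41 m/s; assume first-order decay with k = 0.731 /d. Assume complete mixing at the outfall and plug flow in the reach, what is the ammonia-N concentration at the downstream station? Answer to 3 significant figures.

Flow-weighted average: C = (55.40·0.2800 + 9.780·30.30) / 65.18 = 311.8/65.18 = 4.784 mg/L.
Travel time t = 32.9·1000 / 0.41 = 80240 s = 22.29 h.
Decay over the reach: 4.784·exp(−kt) = 4.784·0.5072 = 2.426 mg/L.

2.43 mg/L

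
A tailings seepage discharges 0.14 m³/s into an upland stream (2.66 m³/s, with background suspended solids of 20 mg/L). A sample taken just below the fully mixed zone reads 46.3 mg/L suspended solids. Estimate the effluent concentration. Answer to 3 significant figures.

546 mg/L

Mass balance: 2.660·20.00 + 0.1400·Cₑ = 2.800·46.30
→ Cₑ = (2.800·46.30 − 2.660·20.00) / 0.1400 = 546.0 mg/L.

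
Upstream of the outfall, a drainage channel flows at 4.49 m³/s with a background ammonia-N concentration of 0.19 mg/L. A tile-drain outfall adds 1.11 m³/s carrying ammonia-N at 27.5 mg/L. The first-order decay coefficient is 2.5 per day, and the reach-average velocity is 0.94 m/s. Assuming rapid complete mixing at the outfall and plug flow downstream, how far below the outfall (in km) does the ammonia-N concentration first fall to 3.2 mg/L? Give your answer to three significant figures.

18.2 km

Flow-weighted average: C = (4.490·0.1900 + 1.110·27.50) / 5.600 = 31.38/5.600 = 5.603 mg/L.
Set 5.603·exp(−k·t) = 3.2 → t = ln(5.603/3.2)/k = 19360 s = 5.378 h.
Distance = v·t = 0.94·19360 = 18200 m = 18.20 km.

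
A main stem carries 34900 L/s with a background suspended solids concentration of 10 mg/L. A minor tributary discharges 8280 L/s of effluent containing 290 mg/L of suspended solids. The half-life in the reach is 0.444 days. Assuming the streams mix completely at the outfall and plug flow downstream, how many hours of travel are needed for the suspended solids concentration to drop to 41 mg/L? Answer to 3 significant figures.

6.77 h

Flow-weighted average: C = (34900·10.00 + 8280·290.0) / 43180 = 2750000/43180 = 63.69 mg/L.
Half-life 0.444 d → k = ln 2 / 0.444 = 1.561 d⁻¹.
63.69·exp(−k·t) = 41 → t = ln(63.69/41)/k = 24380 s = 6.772 h.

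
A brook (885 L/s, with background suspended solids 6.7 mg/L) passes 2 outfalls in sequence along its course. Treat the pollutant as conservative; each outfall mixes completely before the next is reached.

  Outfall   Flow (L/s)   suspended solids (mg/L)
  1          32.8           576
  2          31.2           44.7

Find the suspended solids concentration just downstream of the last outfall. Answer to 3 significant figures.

Outfall 1: combined Q = 917.8 L/s; C = (885.0·6.700 + 32.80·576.0)/917.8 = 27.05 mg/L.
Outfall 2: combined Q = 949.0 L/s; C = (917.8·27.05 + 31.20·44.70)/949.0 = 27.63 mg/L.

27.6 mg/L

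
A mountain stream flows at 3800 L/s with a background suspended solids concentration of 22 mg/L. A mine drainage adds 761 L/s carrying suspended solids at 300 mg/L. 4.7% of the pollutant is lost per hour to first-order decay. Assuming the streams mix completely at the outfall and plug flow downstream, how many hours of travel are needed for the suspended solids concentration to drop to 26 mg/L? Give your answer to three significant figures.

20.1 h

Conservation of mass: C = (3800·22.00 + 761.0·300.0) / 4561 = 311900/4561 = 68.38 mg/L.
4.7%/h lost → k = −ln(1 − 0.047) = 0.04814 h⁻¹.
68.38·exp(−k·t) = 26 → t = ln(68.38/26)/k = 72320 s = 20.09 h.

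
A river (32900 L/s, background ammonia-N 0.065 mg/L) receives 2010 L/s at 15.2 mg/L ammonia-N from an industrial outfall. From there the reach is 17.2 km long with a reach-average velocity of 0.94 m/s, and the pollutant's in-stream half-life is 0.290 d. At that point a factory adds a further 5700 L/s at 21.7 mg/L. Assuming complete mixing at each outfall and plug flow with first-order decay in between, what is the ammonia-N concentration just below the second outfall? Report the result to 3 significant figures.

Mixed concentration C = ΣQC/ΣQ = (32900·0.06500 + 2010·15.20) / 34910 = 32690/34910 = 0.9364 mg/L; combined flow 34910 L/s.
Travel time t = 17.2·1000 / 0.94 = 18300 s = 5.083 h.
Half-life 0.290 d → k = ln 2 / 0.290 = 2.390 d⁻¹.
Applying C = C₀e^(−kt): 0.9364 × 0.6028 = 0.5645 mg/L.
At the second outfall, C = (34910·0.5645 + 5700·21.70) / (34910 + 5700) = 3.531 mg/L.

3.53 mg/L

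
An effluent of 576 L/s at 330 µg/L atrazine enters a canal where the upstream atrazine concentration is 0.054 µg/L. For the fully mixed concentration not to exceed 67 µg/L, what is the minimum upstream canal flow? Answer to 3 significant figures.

2260 L/s

Set C_mix = 67: (Q·0.05400 + 576.0·330.0) / (Q + 576.0) = 67
→ Q = 576.0·(330.0 − 67)/(67 − 0.05400) = 2263 L/s.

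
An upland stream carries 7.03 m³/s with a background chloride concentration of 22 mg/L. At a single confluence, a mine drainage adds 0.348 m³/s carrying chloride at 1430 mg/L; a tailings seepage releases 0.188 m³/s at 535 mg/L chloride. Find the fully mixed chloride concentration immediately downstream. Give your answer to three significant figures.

99.5 mg/L

Flow-weighted average: C = (7.030·22.00 + 0.3480·1430 + 0.1880·535.0) / 7.566 = 752.9/7.566 = 99.51 mg/L.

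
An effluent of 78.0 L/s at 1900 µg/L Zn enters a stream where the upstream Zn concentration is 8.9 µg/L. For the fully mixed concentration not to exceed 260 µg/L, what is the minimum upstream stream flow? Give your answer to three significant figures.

Set C_mix = 260: (Q·8.900 + 78.00·1900) / (Q + 78.00) = 260
→ Q = 78.00·(1900 − 260)/(260 − 8.900) = 509.4 L/s.

509 L/s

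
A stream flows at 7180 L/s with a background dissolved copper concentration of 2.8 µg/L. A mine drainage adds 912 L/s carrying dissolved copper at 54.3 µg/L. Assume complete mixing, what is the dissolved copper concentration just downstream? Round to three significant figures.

8.60 µg/L

After mixing, C = (7180·2.800 + 912.0·54.30) / 8092 = 69630/8092 = 8.604 µg/L.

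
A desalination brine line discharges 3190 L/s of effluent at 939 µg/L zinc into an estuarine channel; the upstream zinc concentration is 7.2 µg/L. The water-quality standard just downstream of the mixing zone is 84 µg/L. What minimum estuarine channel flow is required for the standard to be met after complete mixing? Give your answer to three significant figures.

Set C_mix = 84: (Q·7.200 + 3190·939.0) / (Q + 3190) = 84
→ Q = 3190·(939.0 − 84)/(84 − 7.200) = 35510 L/s.

35500 L/s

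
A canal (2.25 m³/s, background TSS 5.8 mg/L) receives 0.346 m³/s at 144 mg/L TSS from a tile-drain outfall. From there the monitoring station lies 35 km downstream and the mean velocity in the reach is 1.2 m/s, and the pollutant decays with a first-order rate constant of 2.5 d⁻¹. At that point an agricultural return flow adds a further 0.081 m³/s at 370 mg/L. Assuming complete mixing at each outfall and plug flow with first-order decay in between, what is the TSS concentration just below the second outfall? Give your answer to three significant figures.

21.3 mg/L

Conservation of mass: C = (2.250·5.800 + 0.3460·144.0) / 2.596 = 62.87/2.596 = 24.22 mg/L; combined flow 2.596 m³/s.
Travel time t = 35·1000 / 1.2 = 29170 s = 8.102 h.
After decay, C = 24.22 × e^(−kt) = 24.22 × 0.4300 = 10.41 mg/L.
At the second outfall, C = (2.596·10.41 + 0.08100·370.0) / (2.596 + 0.08100) = 21.29 mg/L.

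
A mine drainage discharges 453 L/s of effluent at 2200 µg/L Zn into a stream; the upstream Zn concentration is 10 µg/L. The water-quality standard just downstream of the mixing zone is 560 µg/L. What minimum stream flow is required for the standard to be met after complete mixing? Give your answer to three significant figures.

Set C_mix = 560: (Q·10.00 + 453.0·2200) / (Q + 453.0) = 560
→ Q = 453.0·(2200 − 560)/(560 − 10.00) = 1351 L/s.

1350 L/s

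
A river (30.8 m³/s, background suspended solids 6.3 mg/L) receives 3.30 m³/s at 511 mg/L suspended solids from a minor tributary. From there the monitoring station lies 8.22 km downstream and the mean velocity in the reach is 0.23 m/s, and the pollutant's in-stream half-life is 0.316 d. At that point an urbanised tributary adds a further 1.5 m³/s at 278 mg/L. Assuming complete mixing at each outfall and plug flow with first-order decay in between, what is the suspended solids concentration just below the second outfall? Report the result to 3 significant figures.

Flow-weighted average: C = (30.80·6.300 + 3.300·511.0) / 34.10 = 1880/34.10 = 55.14 mg/L; combined flow 34.10 m³/s.
Travel time t = 8.22·1000 / 0.23 = 35740 s = 9.928 h.
Half-life 0.316 d → k = ln 2 / 0.316 = 2.194 d⁻¹.
After decay, C = 55.14 × e^(−kt) = 55.14 × 0.4036 = 22.26 mg/L.
Second outfall: C = (34.10·22.26 + 1.500·278.0)/35.60 = 33.03 mg/L.

33.0 mg/L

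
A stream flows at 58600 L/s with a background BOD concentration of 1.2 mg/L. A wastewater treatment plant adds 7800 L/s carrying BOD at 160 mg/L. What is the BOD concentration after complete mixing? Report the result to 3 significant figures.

19.9 mg/L

After mixing, C = (58600·1.200 + 7800·160.0) / 66400 = 1318000/66400 = 19.85 mg/L.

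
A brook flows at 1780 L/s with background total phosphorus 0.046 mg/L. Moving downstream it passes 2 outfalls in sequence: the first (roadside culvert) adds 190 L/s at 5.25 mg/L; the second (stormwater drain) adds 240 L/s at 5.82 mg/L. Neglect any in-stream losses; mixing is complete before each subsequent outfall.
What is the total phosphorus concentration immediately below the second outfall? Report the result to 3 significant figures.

1.12 mg/L

After outfall 1: Q = 1780 + 190.0 = 1970 L/s; C = (1780·0.04600 + 190.0·5.250)/1970 = 0.5479 mg/L.
After outfall 2: Q = 1970 + 240.0 = 2210 L/s; C = (1970·0.5479 + 240.0·5.820)/2210 = 1.120 mg/L.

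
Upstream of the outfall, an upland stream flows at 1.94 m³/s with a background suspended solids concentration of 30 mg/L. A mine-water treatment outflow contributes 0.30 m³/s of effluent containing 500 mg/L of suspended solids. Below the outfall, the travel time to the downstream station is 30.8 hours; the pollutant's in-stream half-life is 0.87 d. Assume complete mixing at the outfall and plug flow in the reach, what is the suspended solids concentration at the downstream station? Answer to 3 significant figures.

33.4 mg/L

After mixing, C = (1.940·30.00 + 0.3000·500.0) / 2.240 = 208.2/2.240 = 92.95 mg/L.
Half-life 0.87 d → k = ln 2 / 0.87 = 0.7967 d⁻¹.
First-order decay: C = 92.95·exp(−k·t) = 92.95·0.3597 = 33.43 mg/L.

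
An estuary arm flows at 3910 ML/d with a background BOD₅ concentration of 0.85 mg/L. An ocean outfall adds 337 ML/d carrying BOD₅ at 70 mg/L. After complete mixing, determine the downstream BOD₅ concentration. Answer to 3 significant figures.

6.34 mg/L

Mass balance: C = (3910·0.8500 + 337.0·70.00) / 4247 = 26910/4247 = 6.337 mg/L.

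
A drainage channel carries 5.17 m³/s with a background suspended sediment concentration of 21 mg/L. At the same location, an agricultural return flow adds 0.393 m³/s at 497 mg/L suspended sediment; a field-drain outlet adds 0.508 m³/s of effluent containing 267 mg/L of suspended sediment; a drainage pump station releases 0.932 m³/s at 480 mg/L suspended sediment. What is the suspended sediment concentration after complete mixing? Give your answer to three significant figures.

Conservation of mass: C = (5.170·21.00 + 0.3930·497.0 + 0.5080·267.0 + 0.9320·480.0) / 7.003 = 886.9/7.003 = 126.6 mg/L.

127 mg/L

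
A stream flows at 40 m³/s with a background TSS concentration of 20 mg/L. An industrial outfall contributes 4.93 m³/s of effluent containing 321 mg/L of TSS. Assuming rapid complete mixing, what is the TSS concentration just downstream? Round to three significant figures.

53.0 mg/L

Conservation of mass: C = (40.00·20.00 + 4.930·321.0) / 44.93 = 2383/44.93 = 53.03 mg/L.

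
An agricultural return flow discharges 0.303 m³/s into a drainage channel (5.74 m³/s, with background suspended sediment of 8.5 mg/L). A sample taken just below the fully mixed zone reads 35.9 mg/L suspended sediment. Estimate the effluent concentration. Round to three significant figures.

555 mg/L

Mass balance: 5.740·8.500 + 0.3030·Cₑ = 6.043·35.90
→ Cₑ = (6.043·35.90 − 5.740·8.500) / 0.3030 = 555.0 mg/L.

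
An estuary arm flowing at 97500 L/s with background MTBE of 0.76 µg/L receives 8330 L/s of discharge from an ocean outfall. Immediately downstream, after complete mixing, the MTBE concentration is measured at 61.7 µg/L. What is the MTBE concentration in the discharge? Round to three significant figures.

775 µg/L

Mass balance: 97500·0.7600 + 8330·Cₑ = 105800·61.70
→ Cₑ = (105800·61.70 − 97500·0.7600) / 8330 = 775.0 µg/L.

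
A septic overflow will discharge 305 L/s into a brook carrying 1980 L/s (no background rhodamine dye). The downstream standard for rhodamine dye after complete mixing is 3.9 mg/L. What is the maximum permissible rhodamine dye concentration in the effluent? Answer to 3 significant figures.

At the limit, (Qr·Cr + Qe·Cₑ)/(Qr + Qe) = 3.9:
Cₑ = (2285·3.9 − 1980·0) / 305.0 = 29.22 mg/L.

29.2 mg/L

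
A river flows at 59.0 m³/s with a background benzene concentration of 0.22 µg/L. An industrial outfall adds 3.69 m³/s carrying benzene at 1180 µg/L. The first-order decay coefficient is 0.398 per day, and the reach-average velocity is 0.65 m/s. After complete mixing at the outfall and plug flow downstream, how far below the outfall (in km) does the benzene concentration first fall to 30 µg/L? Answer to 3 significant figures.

Mass balance: C = (59.00·0.2200 + 3.690·1180) / 62.69 = 4367/62.69 = 69.66 µg/L.
Set 69.66·exp(−k·t) = 30 → t = ln(69.66/30)/k = 182900 s = 50.80 h.
Distance = v·t = 0.65·182900 = 118900 m = 118.9 km.

119 km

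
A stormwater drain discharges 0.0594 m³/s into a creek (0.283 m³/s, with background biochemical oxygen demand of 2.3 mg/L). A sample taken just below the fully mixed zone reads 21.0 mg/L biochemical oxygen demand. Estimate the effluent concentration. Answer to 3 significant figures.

Mass balance: 0.2830·2.300 + 0.05940·Cₑ = 0.3424·21.00
→ Cₑ = (0.3424·21.00 − 0.2830·2.300) / 0.05940 = 110.1 mg/L.

110 mg/L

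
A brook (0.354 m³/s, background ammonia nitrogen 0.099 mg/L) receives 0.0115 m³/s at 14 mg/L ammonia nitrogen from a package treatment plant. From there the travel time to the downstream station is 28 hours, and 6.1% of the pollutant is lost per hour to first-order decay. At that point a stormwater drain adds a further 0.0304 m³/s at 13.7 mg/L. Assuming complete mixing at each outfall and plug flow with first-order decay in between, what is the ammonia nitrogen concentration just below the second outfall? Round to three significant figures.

Flow-weighted average: C = (0.3540·0.09900 + 0.01150·14.00) / 0.3655 = 0.1960/0.3655 = 0.5364 mg/L; combined flow 0.3655 m³/s.
6.1%/h lost → k = −ln(1 − 0.061) = 0.06294 h⁻¹.
First-order decay: C = 0.5364·exp(−k·t) = 0.5364·0.1716 = 0.09207 mg/L.
Second outfall: C = (0.3655·0.09207 + 0.03040·13.70)/0.3959 = 1.137 mg/L.

1.14 mg/L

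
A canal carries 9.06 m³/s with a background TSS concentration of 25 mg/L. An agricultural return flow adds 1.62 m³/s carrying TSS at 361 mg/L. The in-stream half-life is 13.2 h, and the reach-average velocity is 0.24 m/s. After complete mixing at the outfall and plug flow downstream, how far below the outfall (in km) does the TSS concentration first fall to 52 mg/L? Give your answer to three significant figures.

Mixed concentration C = ΣQC/ΣQ = (9.060·25.00 + 1.620·361.0) / 10.68 = 811.3/10.68 = 75.97 mg/L.
Half-life 13.2 h → k = ln 2 / 13.2 = 0.05251 h⁻¹ = 1.260 d⁻¹.
Set 75.97·exp(−k·t) = 52 → t = ln(75.97/52)/k = 25990 s = 7.218 h.
Distance = v·t = 0.24·25990 = 6237 m = 6.237 km.

6.24 km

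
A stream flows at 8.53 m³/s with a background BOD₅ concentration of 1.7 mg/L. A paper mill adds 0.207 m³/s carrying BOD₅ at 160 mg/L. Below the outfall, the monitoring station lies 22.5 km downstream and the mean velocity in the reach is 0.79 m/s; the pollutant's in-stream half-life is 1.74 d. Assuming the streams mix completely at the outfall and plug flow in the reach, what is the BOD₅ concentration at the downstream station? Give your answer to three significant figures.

4.78 mg/L

Mass balance: C = (8.530·1.700 + 0.2070·160.0) / 8.737 = 47.62/8.737 = 5.450 mg/L.
Travel time t = 22.5·1000 / 0.79 = 28480 s = 7.911 h.
Half-life 1.74 d → k = ln 2 / 1.74 = 0.3984 d⁻¹.
First-order decay: C = 5.450·exp(−k·t) = 5.450·0.8769 = 4.780 mg/L.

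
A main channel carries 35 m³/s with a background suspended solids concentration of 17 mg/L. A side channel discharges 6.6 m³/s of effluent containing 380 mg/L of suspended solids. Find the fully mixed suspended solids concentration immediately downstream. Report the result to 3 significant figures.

After mixing, C = (35.00·17.00 + 6.600·380.0) / 41.60 = 3103/41.60 = 74.59 mg/L.

74.6 mg/L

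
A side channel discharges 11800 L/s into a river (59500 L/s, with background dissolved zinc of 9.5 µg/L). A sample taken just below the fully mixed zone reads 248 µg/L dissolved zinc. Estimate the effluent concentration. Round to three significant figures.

1450 µg/L

Mass balance: 59500·9.500 + 11800·Cₑ = 71300·248.0
→ Cₑ = (71300·248.0 − 59500·9.500) / 11800 = 1451 µg/L.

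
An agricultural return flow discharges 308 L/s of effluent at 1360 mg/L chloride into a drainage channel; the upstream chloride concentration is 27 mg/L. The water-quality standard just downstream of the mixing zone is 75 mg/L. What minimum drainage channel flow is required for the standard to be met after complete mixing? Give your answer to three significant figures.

Set C_mix = 75: (Q·27.00 + 308.0·1360) / (Q + 308.0) = 75
→ Q = 308.0·(1360 − 75)/(75 − 27.00) = 8245 L/s.

8250 L/s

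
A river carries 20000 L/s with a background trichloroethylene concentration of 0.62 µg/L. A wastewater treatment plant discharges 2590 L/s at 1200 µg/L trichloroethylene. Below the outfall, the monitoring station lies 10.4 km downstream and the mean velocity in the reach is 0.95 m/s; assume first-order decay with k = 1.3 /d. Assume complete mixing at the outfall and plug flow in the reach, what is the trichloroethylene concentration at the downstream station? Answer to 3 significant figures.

117 µg/L

After mixing, C = (20000·0.6200 + 2590·1200) / 22590 = 3120000/22590 = 138.1 µg/L.
Travel time t = 10.4·1000 / 0.95 = 10950 s = 3.041 h.
Decay over the reach: 138.1·exp(−kt) = 138.1·0.8481 = 117.2 µg/L.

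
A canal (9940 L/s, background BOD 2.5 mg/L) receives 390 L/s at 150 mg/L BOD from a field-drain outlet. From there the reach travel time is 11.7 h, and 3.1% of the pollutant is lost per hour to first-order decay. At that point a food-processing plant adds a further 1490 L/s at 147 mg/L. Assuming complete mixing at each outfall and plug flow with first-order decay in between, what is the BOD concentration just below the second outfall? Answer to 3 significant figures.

Flow-weighted average: C = (9940·2.500 + 390.0·150.0) / 10330 = 83350/10330 = 8.069 mg/L; combined flow 10330 L/s.
3.1%/h lost → k = −ln(1 − 0.031) = 0.03149 h⁻¹.
First-order decay: C = 8.069·exp(−k·t) = 8.069·0.6918 = 5.582 mg/L.
At the second outfall, C = (10330·5.582 + 1490·147.0) / (10330 + 1490) = 23.41 mg/L.

23.4 mg/L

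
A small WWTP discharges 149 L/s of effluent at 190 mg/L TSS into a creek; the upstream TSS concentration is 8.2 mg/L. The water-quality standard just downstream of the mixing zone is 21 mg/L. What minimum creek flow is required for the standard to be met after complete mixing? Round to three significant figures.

1970 L/s

Set C_mix = 21: (Q·8.200 + 149.0·190.0) / (Q + 149.0) = 21
→ Q = 149.0·(190.0 − 21)/(21 − 8.200) = 1967 L/s.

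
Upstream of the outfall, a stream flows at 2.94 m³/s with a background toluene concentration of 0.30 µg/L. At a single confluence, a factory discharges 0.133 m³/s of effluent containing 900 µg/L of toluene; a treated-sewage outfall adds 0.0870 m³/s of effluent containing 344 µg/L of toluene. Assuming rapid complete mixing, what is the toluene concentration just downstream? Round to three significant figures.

47.6 µg/L

After mixing, C = (2.940·0.3000 + 0.1330·900.0 + 0.08700·344.0) / 3.160 = 150.5/3.160 = 47.63 µg/L.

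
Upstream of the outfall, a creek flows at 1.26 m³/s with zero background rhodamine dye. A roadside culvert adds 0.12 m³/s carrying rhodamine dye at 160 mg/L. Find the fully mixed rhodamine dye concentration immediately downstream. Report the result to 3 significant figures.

Mixed concentration C = ΣQC/ΣQ = (1.260·0 + 0.1200·160.0) / 1.380 = 19.20/1.380 = 13.91 mg/L.

13.9 mg/L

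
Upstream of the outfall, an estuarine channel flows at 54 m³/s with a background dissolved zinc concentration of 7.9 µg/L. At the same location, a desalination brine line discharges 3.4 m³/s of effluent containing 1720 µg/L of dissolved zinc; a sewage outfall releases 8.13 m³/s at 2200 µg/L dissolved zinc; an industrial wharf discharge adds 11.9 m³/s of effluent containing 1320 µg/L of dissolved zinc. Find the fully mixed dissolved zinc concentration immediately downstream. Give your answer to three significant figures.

Conservation of mass: C = (54.00·7.900 + 3.400·1720 + 8.130·2200 + 11.90·1320) / 77.43 = 39870/77.43 = 514.9 µg/L.

515 µg/L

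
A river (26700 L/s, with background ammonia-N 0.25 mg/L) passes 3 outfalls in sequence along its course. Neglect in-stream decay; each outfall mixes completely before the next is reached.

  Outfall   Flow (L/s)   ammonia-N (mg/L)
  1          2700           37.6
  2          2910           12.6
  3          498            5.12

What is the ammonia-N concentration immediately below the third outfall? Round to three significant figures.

4.49 mg/L

After outfall 1: Q = 26700 + 2700 = 29400 L/s; C = (26700·0.2500 + 2700·37.60)/29400 = 3.680 mg/L.
After outfall 2: Q = 29400 + 2910 = 32310 L/s; C = (29400·3.680 + 2910·12.60)/32310 = 4.483 mg/L.
After outfall 3: Q = 32310 + 498.0 = 32810 L/s; C = (32310·4.483 + 498.0·5.120)/32810 = 4.493 mg/L.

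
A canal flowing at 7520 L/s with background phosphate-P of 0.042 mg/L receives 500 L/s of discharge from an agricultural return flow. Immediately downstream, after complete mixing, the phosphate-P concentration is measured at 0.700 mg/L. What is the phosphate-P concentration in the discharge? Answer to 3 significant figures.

10.6 mg/L

Mass balance: 7520·0.04200 + 500.0·Cₑ = 8020·0.7000
→ Cₑ = (8020·0.7000 − 7520·0.04200) / 500.0 = 10.60 mg/L.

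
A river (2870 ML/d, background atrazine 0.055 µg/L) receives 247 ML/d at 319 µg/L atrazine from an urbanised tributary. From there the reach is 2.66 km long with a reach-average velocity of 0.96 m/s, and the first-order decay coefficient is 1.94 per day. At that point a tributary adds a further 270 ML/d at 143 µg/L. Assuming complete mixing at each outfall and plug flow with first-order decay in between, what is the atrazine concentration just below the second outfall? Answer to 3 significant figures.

33.3 µg/L

Mixed concentration C = ΣQC/ΣQ = (2870·0.05500 + 247.0·319.0) / 3117 = 78950/3117 = 25.33 µg/L; combined flow 3117 ML/d.
Travel time t = 2.66·1000 / 0.96 = 2771 s = 0.7697 h.
First-order decay: C = 25.33·exp(−k·t) = 25.33·0.9397 = 23.80 µg/L.
At the second outfall, C = (3117·23.80 + 270.0·143.0) / (3117 + 270.0) = 33.30 µg/L.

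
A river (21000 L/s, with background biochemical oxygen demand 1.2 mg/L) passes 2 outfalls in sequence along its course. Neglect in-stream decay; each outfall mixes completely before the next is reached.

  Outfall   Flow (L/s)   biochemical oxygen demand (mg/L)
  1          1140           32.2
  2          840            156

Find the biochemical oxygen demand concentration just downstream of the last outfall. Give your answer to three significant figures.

8.40 mg/L

After outfall 1: Q = 21000 + 1140 = 22140 L/s; C = (21000·1.200 + 1140·32.20)/22140 = 2.796 mg/L.
After outfall 2: Q = 22140 + 840.0 = 22980 L/s; C = (22140·2.796 + 840.0·156.0)/22980 = 8.396 mg/L.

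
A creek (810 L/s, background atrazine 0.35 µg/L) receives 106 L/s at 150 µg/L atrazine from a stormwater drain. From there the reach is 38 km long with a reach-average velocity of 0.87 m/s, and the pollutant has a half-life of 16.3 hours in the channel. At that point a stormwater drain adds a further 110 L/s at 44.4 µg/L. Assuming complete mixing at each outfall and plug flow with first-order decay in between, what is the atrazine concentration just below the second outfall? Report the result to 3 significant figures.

14.2 µg/L

Mixed concentration C = ΣQC/ΣQ = (810.0·0.3500 + 106.0·150.0) / 916.0 = 16180/916.0 = 17.67 µg/L; combined flow 916.0 L/s.
Travel time t = 38·1000 / 0.87 = 43680 s = 12.13 h.
Half-life 16.3 h → k = ln 2 / 16.3 = 0.04252 h⁻¹ = 1.021 d⁻¹.
Applying C = C₀e^(−kt): 17.67 × 0.5969 = 10.55 µg/L.
At the second outfall, C = (916.0·10.55 + 110.0·44.40) / (916.0 + 110.0) = 14.18 µg/L.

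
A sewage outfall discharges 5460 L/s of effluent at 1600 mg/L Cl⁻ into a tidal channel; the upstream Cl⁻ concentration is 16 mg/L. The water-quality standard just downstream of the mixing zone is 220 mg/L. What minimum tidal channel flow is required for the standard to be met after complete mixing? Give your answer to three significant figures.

Set C_mix = 220: (Q·16.00 + 5460·1600) / (Q + 5460) = 220
→ Q = 5460·(1600 − 220)/(220 − 16.00) = 36940 L/s.

36900 L/s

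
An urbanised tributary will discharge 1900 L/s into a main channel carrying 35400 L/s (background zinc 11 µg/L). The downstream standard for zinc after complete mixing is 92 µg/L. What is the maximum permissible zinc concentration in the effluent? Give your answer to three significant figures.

1600 µg/L

At the limit, (Qr·Cr + Qe·Cₑ)/(Qr + Qe) = 92:
Cₑ = (37300·92 − 35400·11.00) / 1900 = 1601 µg/L.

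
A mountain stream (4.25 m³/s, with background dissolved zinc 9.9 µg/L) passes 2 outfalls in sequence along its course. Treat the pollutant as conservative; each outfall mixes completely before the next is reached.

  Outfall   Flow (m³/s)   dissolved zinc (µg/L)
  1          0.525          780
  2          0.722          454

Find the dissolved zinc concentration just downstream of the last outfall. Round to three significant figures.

After outfall 1: Q = 4.250 + 0.5250 = 4.775 m³/s; C = (4.250·9.900 + 0.5250·780.0)/4.775 = 94.57 µg/L.
After outfall 2: Q = 4.775 + 0.7220 = 5.497 m³/s; C = (4.775·94.57 + 0.7220·454.0)/5.497 = 141.8 µg/L.

142 µg/L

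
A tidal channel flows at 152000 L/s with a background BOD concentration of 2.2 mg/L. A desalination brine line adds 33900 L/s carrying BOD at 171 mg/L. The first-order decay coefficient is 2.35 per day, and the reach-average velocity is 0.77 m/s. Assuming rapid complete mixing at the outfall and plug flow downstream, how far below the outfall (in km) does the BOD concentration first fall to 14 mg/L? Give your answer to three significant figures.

Mixed concentration C = ΣQC/ΣQ = (152000·2.200 + 33900·171.0) / 185900 = 6131000/185900 = 32.98 mg/L.
Set 32.98·exp(−k·t) = 14 → t = ln(32.98/14)/k = 31500 s = 8.751 h.
Distance = v·t = 0.77·31500 = 24260 m = 24.26 km.

24.3 km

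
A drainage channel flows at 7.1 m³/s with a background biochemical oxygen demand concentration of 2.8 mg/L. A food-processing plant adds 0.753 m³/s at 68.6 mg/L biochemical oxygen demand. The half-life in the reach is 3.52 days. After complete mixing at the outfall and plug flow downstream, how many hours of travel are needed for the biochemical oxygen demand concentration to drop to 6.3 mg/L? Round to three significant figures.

Mixed concentration C = ΣQC/ΣQ = (7.100·2.800 + 0.7530·68.60) / 7.853 = 71.54/7.853 = 9.109 mg/L.
Half-life 3.52 d → k = ln 2 / 3.52 = 0.1969 d⁻¹.
9.109·exp(−k·t) = 6.3 → t = ln(9.109/6.3)/k = 161800 s = 44.94 h.

44.9 h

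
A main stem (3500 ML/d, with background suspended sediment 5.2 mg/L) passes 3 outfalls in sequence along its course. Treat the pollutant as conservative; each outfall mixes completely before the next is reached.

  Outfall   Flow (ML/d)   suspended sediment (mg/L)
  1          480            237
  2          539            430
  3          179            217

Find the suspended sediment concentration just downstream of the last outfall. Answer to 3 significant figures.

Below outfall 1: Q → 3980 ML/d, C = (3500·5.200 + 480.0·237.0)/3980 = 33.16 mg/L.
Below outfall 2: Q → 4519 ML/d, C = (3980·33.16 + 539.0·430.0)/4519 = 80.49 mg/L.
Below outfall 3: Q → 4698 ML/d, C = (4519·80.49 + 179.0·217.0)/4698 = 85.69 mg/L.

85.7 mg/L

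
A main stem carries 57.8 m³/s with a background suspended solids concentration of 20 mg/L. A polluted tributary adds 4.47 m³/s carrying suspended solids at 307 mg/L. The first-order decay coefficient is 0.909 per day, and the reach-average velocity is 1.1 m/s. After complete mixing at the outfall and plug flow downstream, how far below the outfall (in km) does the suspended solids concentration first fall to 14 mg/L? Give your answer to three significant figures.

111 km

Flow-weighted average: C = (57.80·20.00 + 4.470·307.0) / 62.27 = 2528/62.27 = 40.60 mg/L.
Set 40.60·exp(−k·t) = 14 → t = ln(40.60/14)/k = 101200 s = 28.11 h.
Distance = v·t = 1.1·101200 = 111300 m = 111.3 km.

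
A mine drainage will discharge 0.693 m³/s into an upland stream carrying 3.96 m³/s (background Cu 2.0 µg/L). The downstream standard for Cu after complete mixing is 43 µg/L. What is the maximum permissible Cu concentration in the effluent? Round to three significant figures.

At the limit, (Qr·Cr + Qe·Cₑ)/(Qr + Qe) = 43:
Cₑ = (4.653·43 − 3.960·2.000) / 0.6930 = 277.3 µg/L.

277 µg/L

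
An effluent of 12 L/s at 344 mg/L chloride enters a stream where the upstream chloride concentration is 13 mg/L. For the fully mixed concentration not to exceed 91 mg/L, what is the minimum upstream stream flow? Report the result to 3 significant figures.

38.9 L/s

Set C_mix = 91: (Q·13.00 + 12.00·344.0) / (Q + 12.00) = 91
→ Q = 12.00·(344.0 − 91)/(91 − 13.00) = 38.92 L/s.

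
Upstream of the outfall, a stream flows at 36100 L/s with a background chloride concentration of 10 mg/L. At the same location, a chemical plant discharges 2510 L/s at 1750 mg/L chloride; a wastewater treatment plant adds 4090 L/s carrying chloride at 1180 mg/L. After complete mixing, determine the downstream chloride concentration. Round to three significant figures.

Flow-weighted average: C = (36100·10.00 + 2510·1750 + 4090·1180) / 42700 = 9580000/42700 = 224.3 mg/L.

224 mg/L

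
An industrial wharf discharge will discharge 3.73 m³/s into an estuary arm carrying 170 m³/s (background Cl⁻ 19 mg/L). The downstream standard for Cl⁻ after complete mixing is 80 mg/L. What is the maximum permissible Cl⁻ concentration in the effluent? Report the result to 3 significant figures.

2860 mg/L

At the limit, (Qr·Cr + Qe·Cₑ)/(Qr + Qe) = 80:
Cₑ = (173.7·80 − 170.0·19.00) / 3.730 = 2860 mg/L.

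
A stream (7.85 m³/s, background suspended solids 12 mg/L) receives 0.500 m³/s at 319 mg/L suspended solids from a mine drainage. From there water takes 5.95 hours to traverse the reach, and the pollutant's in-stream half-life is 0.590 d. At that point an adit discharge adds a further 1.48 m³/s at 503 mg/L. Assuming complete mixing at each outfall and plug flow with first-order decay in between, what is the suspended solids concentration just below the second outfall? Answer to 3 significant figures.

After mixing, C = (7.850·12.00 + 0.5000·319.0) / 8.350 = 253.7/8.350 = 30.38 mg/L; combined flow 8.350 m³/s.
Half-life 0.590 d → k = ln 2 / 0.590 = 1.175 d⁻¹.
First-order decay: C = 30.38·exp(−k·t) = 30.38·0.7473 = 22.71 mg/L.
At the second outfall, C = (8.350·22.71 + 1.480·503.0) / (8.350 + 1.480) = 95.02 mg/L.

95.0 mg/L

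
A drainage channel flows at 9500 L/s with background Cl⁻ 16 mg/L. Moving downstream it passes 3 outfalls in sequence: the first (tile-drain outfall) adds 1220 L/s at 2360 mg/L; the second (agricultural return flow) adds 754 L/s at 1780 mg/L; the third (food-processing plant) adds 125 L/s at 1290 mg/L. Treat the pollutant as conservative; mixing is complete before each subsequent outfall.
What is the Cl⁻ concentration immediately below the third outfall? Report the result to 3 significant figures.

391 mg/L

After outfall 1: Q = 9500 + 1220 = 10720 L/s; C = (9500·16.00 + 1220·2360)/10720 = 282.8 mg/L.
After outfall 2: Q = 10720 + 754.0 = 11470 L/s; C = (10720·282.8 + 754.0·1780)/11470 = 381.2 mg/L.
After outfall 3: Q = 11470 + 125.0 = 11600 L/s; C = (11470·381.2 + 125.0·1290)/11600 = 390.9 mg/L.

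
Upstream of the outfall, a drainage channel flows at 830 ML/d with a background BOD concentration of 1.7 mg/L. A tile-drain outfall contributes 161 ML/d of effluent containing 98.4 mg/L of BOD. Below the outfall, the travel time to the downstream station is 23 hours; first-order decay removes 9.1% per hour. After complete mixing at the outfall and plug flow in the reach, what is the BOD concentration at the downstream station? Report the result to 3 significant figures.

1.94 mg/L

Flow-weighted average: C = (830.0·1.700 + 161.0·98.40) / 991.0 = 17250/991.0 = 17.41 mg/L.
9.1%/h lost → k = −ln(1 − 0.091) = 0.09541 h⁻¹.
Applying C = C₀e^(−kt): 17.41 × 0.1114 = 1.940 mg/L.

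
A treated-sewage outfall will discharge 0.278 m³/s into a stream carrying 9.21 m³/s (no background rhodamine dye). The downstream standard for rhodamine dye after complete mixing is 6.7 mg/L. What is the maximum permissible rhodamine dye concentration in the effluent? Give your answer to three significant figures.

229 mg/L

At the limit, (Qr·Cr + Qe·Cₑ)/(Qr + Qe) = 6.7:
Cₑ = (9.488·6.7 − 9.210·0) / 0.2780 = 228.7 mg/L.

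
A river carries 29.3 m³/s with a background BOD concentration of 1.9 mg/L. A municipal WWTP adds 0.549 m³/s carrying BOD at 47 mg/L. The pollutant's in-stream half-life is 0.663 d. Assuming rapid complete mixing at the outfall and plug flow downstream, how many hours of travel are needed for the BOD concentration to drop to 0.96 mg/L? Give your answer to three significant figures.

Flow-weighted average: C = (29.30·1.900 + 0.5490·47.00) / 29.85 = 81.47/29.85 = 2.730 mg/L.
Half-life 0.663 d → k = ln 2 / 0.663 = 1.045 d⁻¹.
2.730·exp(−k·t) = 0.96 → t = ln(2.730/0.96)/k = 86360 s = 23.99 h.

24.0 h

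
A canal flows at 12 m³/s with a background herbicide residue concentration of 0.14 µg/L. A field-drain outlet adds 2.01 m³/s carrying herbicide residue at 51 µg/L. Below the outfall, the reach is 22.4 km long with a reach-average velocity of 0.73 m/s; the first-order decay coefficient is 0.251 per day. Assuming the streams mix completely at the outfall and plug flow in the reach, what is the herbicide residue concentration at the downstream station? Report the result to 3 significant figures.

6.80 µg/L

Mixed concentration C = ΣQC/ΣQ = (12.00·0.1400 + 2.010·51.00) / 14.01 = 104.2/14.01 = 7.437 µg/L.
Travel time t = 22.4·1000 / 0.73 = 30680 s = 8.524 h.
Decay over the reach: 7.437·exp(−kt) = 7.437·0.9147 = 6.803 µg/L.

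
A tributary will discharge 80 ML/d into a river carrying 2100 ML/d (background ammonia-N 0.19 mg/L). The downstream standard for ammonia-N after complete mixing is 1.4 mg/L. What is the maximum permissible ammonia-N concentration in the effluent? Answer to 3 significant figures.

33.2 mg/L

At the limit, (Qr·Cr + Qe·Cₑ)/(Qr + Qe) = 1.4:
Cₑ = (2180·1.4 − 2100·0.1900) / 80.00 = 33.16 mg/L.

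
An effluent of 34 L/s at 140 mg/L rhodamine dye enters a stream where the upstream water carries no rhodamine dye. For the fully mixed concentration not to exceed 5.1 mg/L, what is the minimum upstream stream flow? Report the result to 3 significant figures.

Set C_mix = 5.1: (Q·0 + 34.00·140.0) / (Q + 34.00) = 5.1
→ Q = 34.00·(140.0 − 5.1)/(5.1 − 0) = 899.3 L/s.

899 L/s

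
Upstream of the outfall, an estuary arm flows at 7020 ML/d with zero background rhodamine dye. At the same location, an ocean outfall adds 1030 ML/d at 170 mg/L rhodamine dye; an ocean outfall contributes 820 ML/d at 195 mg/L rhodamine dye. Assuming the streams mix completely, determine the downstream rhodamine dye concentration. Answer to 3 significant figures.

After mixing, C = (7020·0 + 1030·170.0 + 820.0·195.0) / 8870 = 335000/8870 = 37.77 mg/L.

37.8 mg/L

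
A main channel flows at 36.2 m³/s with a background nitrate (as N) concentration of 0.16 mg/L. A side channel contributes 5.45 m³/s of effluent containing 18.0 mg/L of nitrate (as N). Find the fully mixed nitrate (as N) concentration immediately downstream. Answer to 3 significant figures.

Flow-weighted average: C = (36.20·0.1600 + 5.450·18.00) / 41.65 = 103.9/41.65 = 2.494 mg/L.

2.49 mg/L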